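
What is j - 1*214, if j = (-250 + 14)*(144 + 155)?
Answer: -70778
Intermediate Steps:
j = -70564 (j = -236*299 = -70564)
j - 1*214 = -70564 - 1*214 = -70564 - 214 = -70778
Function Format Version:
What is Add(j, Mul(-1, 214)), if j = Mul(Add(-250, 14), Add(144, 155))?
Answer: -70778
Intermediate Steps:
j = -70564 (j = Mul(-236, 299) = -70564)
Add(j, Mul(-1, 214)) = Add(-70564, Mul(-1, 214)) = Add(-70564, -214) = -70778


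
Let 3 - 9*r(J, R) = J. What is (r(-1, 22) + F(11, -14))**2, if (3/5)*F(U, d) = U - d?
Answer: 143641/81 ≈ 1773.3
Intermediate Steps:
F(U, d) = -5*d/3 + 5*U/3 (F(U, d) = 5*(U - d)/3 = -5*d/3 + 5*U/3)
r(J, R) = 1/3 - J/9
(r(-1, 22) + F(11, -14))**2 = ((1/3 - 1/9*(-1)) + (-5/3*(-14) + (5/3)*11))**2 = ((1/3 + 1/9) + (70/3 + 55/3))**2 = (4/9 + 125/3)**2 = (379/9)**2 = 143641/81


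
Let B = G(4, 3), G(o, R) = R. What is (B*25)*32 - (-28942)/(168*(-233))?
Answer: 46958329/19572 ≈ 2399.3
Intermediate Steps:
B = 3
(B*25)*32 - (-28942)/(168*(-233)) = (3*25)*32 - (-28942)/(168*(-233)) = 75*32 - (-28942)/(-39144) = 2400 - (-28942)*(-1)/39144 = 2400 - 1*14471/19572 = 2400 - 14471/19572 = 46958329/19572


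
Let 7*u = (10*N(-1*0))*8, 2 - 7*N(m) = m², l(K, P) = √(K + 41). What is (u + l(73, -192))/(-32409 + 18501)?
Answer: -40/170373 - √114/13908 ≈ -0.0010025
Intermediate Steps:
l(K, P) = √(41 + K)
N(m) = 2/7 - m²/7
u = 160/49 (u = ((10*(2/7 - (-1*0)²/7))*8)/7 = ((10*(2/7 - ⅐*0²))*8)/7 = ((10*(2/7 - ⅐*0))*8)/7 = ((10*(2/7 + 0))*8)/7 = ((10*(2/7))*8)/7 = ((20/7)*8)/7 = (⅐)*(160/7) = 160/49 ≈ 3.2653)
(u + l(73, -192))/(-32409 + 18501) = (160/49 + √(41 + 73))/(-32409 + 18501) = (160/49 + √114)/(-13908) = (160/49 + √114)*(-1/13908) = -40/170373 - √114/13908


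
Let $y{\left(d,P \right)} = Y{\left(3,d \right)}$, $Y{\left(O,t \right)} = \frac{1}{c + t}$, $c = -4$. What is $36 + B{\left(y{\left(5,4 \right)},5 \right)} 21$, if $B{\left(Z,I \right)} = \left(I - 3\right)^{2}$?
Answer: $120$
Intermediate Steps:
$Y{\left(O,t \right)} = \frac{1}{-4 + t}$
$y{\left(d,P \right)} = \frac{1}{-4 + d}$
$B{\left(Z,I \right)} = \left(-3 + I\right)^{2}$
$36 + B{\left(y{\left(5,4 \right)},5 \right)} 21 = 36 + \left(-3 + 5\right)^{2} \cdot 21 = 36 + 2^{2} \cdot 21 = 36 + 4 \cdot 21 = 36 + 84 = 120$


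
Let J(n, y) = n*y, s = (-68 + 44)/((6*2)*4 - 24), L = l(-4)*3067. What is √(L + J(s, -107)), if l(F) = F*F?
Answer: 13*√291 ≈ 221.76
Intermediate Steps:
l(F) = F²
L = 49072 (L = (-4)²*3067 = 16*3067 = 49072)
s = -1 (s = -24/(12*4 - 24) = -24/(48 - 24) = -24/24 = -24*1/24 = -1)
√(L + J(s, -107)) = √(49072 - 1*(-107)) = √(49072 + 107) = √49179 = 13*√291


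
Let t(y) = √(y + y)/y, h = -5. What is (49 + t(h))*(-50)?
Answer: -2450 + 10*I*√10 ≈ -2450.0 + 31.623*I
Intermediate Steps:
t(y) = √2/√y (t(y) = √(2*y)/y = (√2*√y)/y = √2/√y)
(49 + t(h))*(-50) = (49 + √2/√(-5))*(-50) = (49 + √2*(-I*√5/5))*(-50) = (49 - I*√10/5)*(-50) = -2450 + 10*I*√10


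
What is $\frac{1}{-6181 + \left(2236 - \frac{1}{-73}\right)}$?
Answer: $- \frac{73}{287984} \approx -0.00025349$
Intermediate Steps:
$\frac{1}{-6181 + \left(2236 - \frac{1}{-73}\right)} = \frac{1}{-6181 + \left(2236 - - \frac{1}{73}\right)} = \frac{1}{-6181 + \left(2236 + \frac{1}{73}\right)} = \frac{1}{-6181 + \frac{163229}{73}} = \frac{1}{- \frac{287984}{73}} = - \frac{73}{287984}$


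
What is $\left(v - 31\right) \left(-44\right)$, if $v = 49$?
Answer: $-792$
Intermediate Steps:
$\left(v - 31\right) \left(-44\right) = \left(49 - 31\right) \left(-44\right) = 18 \left(-44\right) = -792$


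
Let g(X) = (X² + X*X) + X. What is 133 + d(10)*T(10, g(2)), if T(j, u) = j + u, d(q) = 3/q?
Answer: 139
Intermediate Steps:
g(X) = X + 2*X² (g(X) = (X² + X²) + X = 2*X² + X = X + 2*X²)
133 + d(10)*T(10, g(2)) = 133 + (3/10)*(10 + 2*(1 + 2*2)) = 133 + (3*(⅒))*(10 + 2*(1 + 4)) = 133 + 3*(10 + 2*5)/10 = 133 + 3*(10 + 10)/10 = 133 + (3/10)*20 = 133 + 6 = 139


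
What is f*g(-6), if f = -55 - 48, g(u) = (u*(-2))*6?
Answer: -7416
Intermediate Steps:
g(u) = -12*u (g(u) = -2*u*6 = -12*u)
f = -103
f*g(-6) = -(-1236)*(-6) = -103*72 = -7416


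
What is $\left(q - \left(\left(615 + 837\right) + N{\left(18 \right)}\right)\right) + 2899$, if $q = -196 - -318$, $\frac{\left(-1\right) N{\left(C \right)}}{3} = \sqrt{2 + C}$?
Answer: $1569 + 6 \sqrt{5} \approx 1582.4$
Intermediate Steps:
$N{\left(C \right)} = - 3 \sqrt{2 + C}$
$q = 122$ ($q = -196 + 318 = 122$)
$\left(q - \left(\left(615 + 837\right) + N{\left(18 \right)}\right)\right) + 2899 = \left(122 - \left(\left(615 + 837\right) - 3 \sqrt{2 + 18}\right)\right) + 2899 = \left(122 - \left(1452 - 3 \sqrt{20}\right)\right) + 2899 = \left(122 - \left(1452 - 3 \cdot 2 \sqrt{5}\right)\right) + 2899 = \left(122 - \left(1452 - 6 \sqrt{5}\right)\right) + 2899 = \left(-1330 + 6 \sqrt{5}\right) + 2899 = 1569 + 6 \sqrt{5}$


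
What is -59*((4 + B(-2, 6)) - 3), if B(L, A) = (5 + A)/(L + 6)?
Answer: -885/4 ≈ -221.25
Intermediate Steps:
B(L, A) = (5 + A)/(6 + L)
-59*((4 + B(-2, 6)) - 3) = -59*((4 + (5 + 6)/(6 - 2)) - 3) = -59*((4 + 11/4) - 3) = -59*(27/4 - 3) = -59*15/4 = -885/4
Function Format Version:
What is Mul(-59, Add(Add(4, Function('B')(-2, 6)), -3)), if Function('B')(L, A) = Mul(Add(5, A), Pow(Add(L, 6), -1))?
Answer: Rational(-885, 4) ≈ -221.25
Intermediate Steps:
Function('B')(L, A) = Mul(Pow(Add(6, L), -1), Add(5, A)) (Function('B')(L, A) = Mul(Add(5, A), Pow(Add(6, L), -1)) = Mul(Pow(Add(6, L), -1), Add(5, A)))
Mul(-59, Add(Add(4, Function('B')(-2, 6)), -3)) = Mul(-59, Add(Add(4, Mul(Pow(Add(6, -2), -1), Add(5, 6))), -3)) = Mul(-59, Add(Add(4, Mul(Pow(4, -1), 11)), -3)) = Mul(-59, Add(Add(4, Mul(Rational(1, 4), 11)), -3)) = Mul(-59, Add(Add(4, Rational(11, 4)), -3)) = Mul(-59, Add(Rational(27, 4), -3)) = Mul(-59, Rational(15, 4)) = Rational(-885, 4)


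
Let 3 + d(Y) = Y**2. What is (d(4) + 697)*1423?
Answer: 1010330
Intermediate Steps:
d(Y) = -3 + Y**2
(d(4) + 697)*1423 = ((-3 + 4**2) + 697)*1423 = ((-3 + 16) + 697)*1423 = (13 + 697)*1423 = 710*1423 = 1010330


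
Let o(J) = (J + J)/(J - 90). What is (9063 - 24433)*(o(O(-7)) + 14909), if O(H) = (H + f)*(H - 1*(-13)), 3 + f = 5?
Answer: -229159015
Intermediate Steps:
f = 2 (f = -3 + 5 = 2)
O(H) = (2 + H)*(13 + H) (O(H) = (H + 2)*(H - 1*(-13)) = (2 + H)*(H + 13) = (2 + H)*(13 + H))
o(J) = 2*J/(-90 + J) (o(J) = (2*J)/(-90 + J) = 2*J/(-90 + J))
(9063 - 24433)*(o(O(-7)) + 14909) = (9063 - 24433)*(2*(26 + (-7)² + 15*(-7))/(-90 + (26 + (-7)² + 15*(-7))) + 14909) = -15370*(2*(26 + 49 - 105)/(-90 + (26 + 49 - 105)) + 14909) = -15370*(2*(-30)/(-90 - 30) + 14909) = -15370*(2*(-30)/(-120) + 14909) = -15370*(2*(-30)*(-1/120) + 14909) = -15370*(½ + 14909) = -15370*29819/2 = -229159015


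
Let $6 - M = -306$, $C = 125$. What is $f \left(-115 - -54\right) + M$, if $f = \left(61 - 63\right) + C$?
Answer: $-7191$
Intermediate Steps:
$M = 312$ ($M = 6 - -306 = 6 + 306 = 312$)
$f = 123$ ($f = \left(61 - 63\right) + 125 = -2 + 125 = 123$)
$f \left(-115 - -54\right) + M = 123 \left(-115 - -54\right) + 312 = 123 \left(-115 + 54\right) + 312 = 123 \left(-61\right) + 312 = -7503 + 312 = -7191$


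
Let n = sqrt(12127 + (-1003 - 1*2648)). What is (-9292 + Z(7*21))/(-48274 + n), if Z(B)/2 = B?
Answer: 108592363/582592650 + 4499*sqrt(2119)/582592650 ≈ 0.18675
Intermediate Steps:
n = 2*sqrt(2119) (n = sqrt(12127 + (-1003 - 2648)) = sqrt(12127 - 3651) = sqrt(8476) = 2*sqrt(2119) ≈ 92.065)
Z(B) = 2*B
(-9292 + Z(7*21))/(-48274 + n) = (-9292 + 2*(7*21))/(-48274 + 2*sqrt(2119)) = (-9292 + 2*147)/(-48274 + 2*sqrt(2119)) = (-9292 + 294)/(-48274 + 2*sqrt(2119)) = -8998/(-48274 + 2*sqrt(2119))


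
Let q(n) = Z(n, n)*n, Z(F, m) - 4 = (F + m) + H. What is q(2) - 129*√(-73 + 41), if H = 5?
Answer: 26 - 516*I*√2 ≈ 26.0 - 729.73*I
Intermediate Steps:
Z(F, m) = 9 + F + m (Z(F, m) = 4 + ((F + m) + 5) = 4 + (5 + F + m) = 9 + F + m)
q(n) = n*(9 + 2*n) (q(n) = (9 + n + n)*n = (9 + 2*n)*n = n*(9 + 2*n))
q(2) - 129*√(-73 + 41) = 2*(9 + 2*2) - 129*√(-73 + 41) = 2*(9 + 4) - 516*I*√2 = 2*13 - 516*I*√2 = 26 - 516*I*√2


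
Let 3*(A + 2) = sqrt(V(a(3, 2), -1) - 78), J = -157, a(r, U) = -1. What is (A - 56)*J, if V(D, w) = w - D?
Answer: 9106 - 157*I*sqrt(78)/3 ≈ 9106.0 - 462.2*I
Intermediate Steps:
A = -2 + I*sqrt(78)/3 (A = -2 + sqrt((-1 - 1*(-1)) - 78)/3 = -2 + sqrt((-1 + 1) - 78)/3 = -2 + sqrt(0 - 78)/3 = -2 + sqrt(-78)/3 = -2 + (I*sqrt(78))/3 = -2 + I*sqrt(78)/3 ≈ -2.0 + 2.9439*I)
(A - 56)*J = ((-2 + I*sqrt(78)/3) - 56)*(-157) = (-58 + I*sqrt(78)/3)*(-157) = 9106 - 157*I*sqrt(78)/3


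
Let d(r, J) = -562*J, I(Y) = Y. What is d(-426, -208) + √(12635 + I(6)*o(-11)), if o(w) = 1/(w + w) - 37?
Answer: 116896 + 2*√375485/11 ≈ 1.1701e+5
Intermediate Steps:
o(w) = -37 + 1/(2*w) (o(w) = 1/(2*w) - 37 = -37 + 1/(2*w))
d(-426, -208) + √(12635 + I(6)*o(-11)) = -562*(-208) + √(12635 + 6*(-37 + (½)/(-11))) = 116896 + √(12635 + 6*(-37 + (½)*(-1/11))) = 116896 + √(12635 + 6*(-37 - 1/22)) = 116896 + √(12635 + 6*(-815/22)) = 116896 + √(12635 - 2445/11) = 116896 + √(136540/11) = 116896 + 2*√375485/11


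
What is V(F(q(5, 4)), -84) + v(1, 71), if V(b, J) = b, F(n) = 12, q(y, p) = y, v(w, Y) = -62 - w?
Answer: -51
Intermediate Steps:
V(F(q(5, 4)), -84) + v(1, 71) = 12 + (-62 - 1*1) = 12 + (-62 - 1) = 12 - 63 = -51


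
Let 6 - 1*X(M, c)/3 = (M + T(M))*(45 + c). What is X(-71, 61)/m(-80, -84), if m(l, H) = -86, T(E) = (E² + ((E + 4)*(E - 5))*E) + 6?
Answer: -56692413/43 ≈ -1.3184e+6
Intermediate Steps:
T(E) = 6 + E² + E*(-5 + E)*(4 + E) (T(E) = (E² + ((4 + E)*(-5 + E))*E) + 6 = (E² + ((-5 + E)*(4 + E))*E) + 6 = (E² + E*(-5 + E)*(4 + E)) + 6 = 6 + E² + E*(-5 + E)*(4 + E))
X(M, c) = 18 - 3*(45 + c)*(6 + M³ - 19*M) (X(M, c) = 18 - 3*(M + (6 + M³ - 20*M))*(45 + c) = 18 - 3*(6 + M³ - 19*M)*(45 + c) = 18 - 3*(45 + c)*(6 + M³ - 19*M))
X(-71, 61)/m(-80, -84) = (-792 - 135*(-71)³ + 2565*(-71) - 3*(-71)*61 - 3*61*(6 + (-71)³ - 20*(-71)))/(-86) = (-792 - 135*(-357911) - 182115 + 12993 - 3*61*(6 - 357911 + 1420))*(-1/86) = (-792 + 48317985 - 182115 + 12993 - 3*61*(-356485))*(-1/86) = (-792 + 48317985 - 182115 + 12993 + 65236755)*(-1/86) = 113384826*(-1/86) = -56692413/43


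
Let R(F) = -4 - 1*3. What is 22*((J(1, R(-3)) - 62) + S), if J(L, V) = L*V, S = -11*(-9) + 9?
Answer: 858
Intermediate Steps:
S = 108 (S = 99 + 9 = 108)
R(F) = -7 (R(F) = -4 - 3 = -7)
22*((J(1, R(-3)) - 62) + S) = 22*((1*(-7) - 62) + 108) = 22*((-7 - 62) + 108) = 22*(-69 + 108) = 22*39 = 858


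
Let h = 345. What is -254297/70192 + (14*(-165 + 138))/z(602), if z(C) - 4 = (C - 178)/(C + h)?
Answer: -242568967/2737488 ≈ -88.610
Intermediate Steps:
z(C) = 4 + (-178 + C)/(345 + C) (z(C) = 4 + (C - 178)/(C + 345) = 4 + (-178 + C)/(345 + C))
-254297/70192 + (14*(-165 + 138))/z(602) = -254297/70192 + (14*(-165 + 138))/(((1202 + 5*602)/(345 + 602))) = -254297*1/70192 + (14*(-27))/(((1202 + 3010)/947)) = -254297/70192 - 378/((1/947)*4212) = -254297/70192 - 378/4212/947 = -254297/70192 - 378*947/4212 = -254297/70192 - 6629/78 = -242568967/2737488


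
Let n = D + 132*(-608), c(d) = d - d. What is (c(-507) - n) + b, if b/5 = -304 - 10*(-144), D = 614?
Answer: 85322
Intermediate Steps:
c(d) = 0
n = -79642 (n = 614 + 132*(-608) = 614 - 80256 = -79642)
b = 5680 (b = 5*(-304 - 10*(-144)) = 5*(-304 + 1440) = 5*1136 = 5680)
(c(-507) - n) + b = (0 - 1*(-79642)) + 5680 = (0 + 79642) + 5680 = 79642 + 5680 = 85322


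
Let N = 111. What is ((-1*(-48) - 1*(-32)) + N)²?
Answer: 36481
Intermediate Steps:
((-1*(-48) - 1*(-32)) + N)² = ((-1*(-48) - 1*(-32)) + 111)² = ((48 + 32) + 111)² = (80 + 111)² = 191² = 36481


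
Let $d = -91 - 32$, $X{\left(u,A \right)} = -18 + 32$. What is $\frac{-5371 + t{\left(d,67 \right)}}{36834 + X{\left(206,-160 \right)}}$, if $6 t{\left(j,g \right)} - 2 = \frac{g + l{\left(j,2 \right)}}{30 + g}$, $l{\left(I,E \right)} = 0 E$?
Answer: $- \frac{21263}{145888} \approx -0.14575$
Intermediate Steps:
$l{\left(I,E \right)} = 0$
$X{\left(u,A \right)} = 14$
$d = -123$
$t{\left(j,g \right)} = \frac{1}{3} + \frac{g}{6 \left(30 + g\right)}$ ($t{\left(j,g \right)} = \frac{1}{3} + \frac{\left(g + 0\right) \frac{1}{30 + g}}{6} = \frac{1}{3} + \frac{g \frac{1}{30 + g}}{6} = \frac{1}{3} + \frac{g}{6 \left(30 + g\right)}$)
$\frac{-5371 + t{\left(d,67 \right)}}{36834 + X{\left(206,-160 \right)}} = \frac{-5371 + \frac{20 + 67}{2 \left(30 + 67\right)}}{36834 + 14} = \frac{-5371 + \frac{1}{2} \cdot \frac{1}{97} \cdot 87}{36848} = \left(-5371 + \frac{1}{2} \cdot \frac{1}{97} \cdot 87\right) \frac{1}{36848} = \left(-5371 + \frac{87}{194}\right) \frac{1}{36848} = \left(- \frac{1041887}{194}\right) \frac{1}{36848} = - \frac{21263}{145888}$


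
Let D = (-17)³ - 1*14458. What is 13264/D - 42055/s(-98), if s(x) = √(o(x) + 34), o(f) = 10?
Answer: -13264/19371 - 42055*√11/22 ≈ -6340.7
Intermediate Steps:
D = -19371 (D = -4913 - 14458 = -19371)
s(x) = 2*√11 (s(x) = √(10 + 34) = √44 = 2*√11)
13264/D - 42055/s(-98) = 13264/(-19371) - 42055*√11/22 = 13264*(-1/19371) - 42055*√11/22 = -13264/19371 - 42055*√11/22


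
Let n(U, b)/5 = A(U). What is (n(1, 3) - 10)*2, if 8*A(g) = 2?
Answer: -35/2 ≈ -17.500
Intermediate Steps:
A(g) = ¼ (A(g) = (⅛)*2 = ¼)
n(U, b) = 5/4 (n(U, b) = 5*(¼) = 5/4)
(n(1, 3) - 10)*2 = (5/4 - 10)*2 = -35/4*2 = -35/2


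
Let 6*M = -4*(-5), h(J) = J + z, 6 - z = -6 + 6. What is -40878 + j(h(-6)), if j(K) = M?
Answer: -122624/3 ≈ -40875.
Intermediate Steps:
z = 6 (z = 6 - (-6 + 6) = 6 - 1*0 = 6 + 0 = 6)
h(J) = 6 + J (h(J) = J + 6 = 6 + J)
M = 10/3 (M = (-4*(-5))/6 = (⅙)*20 = 10/3 ≈ 3.3333)
j(K) = 10/3
-40878 + j(h(-6)) = -40878 + 10/3 = -122624/3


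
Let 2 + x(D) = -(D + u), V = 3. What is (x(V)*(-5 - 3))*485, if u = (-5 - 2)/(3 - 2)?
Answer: -7760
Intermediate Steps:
u = -7 (u = -7/1 = -7*1 = -7)
x(D) = 5 - D (x(D) = -2 - (D - 7) = -2 - (-7 + D) = -2 + (7 - D) = 5 - D)
(x(V)*(-5 - 3))*485 = ((5 - 1*3)*(-5 - 3))*485 = ((5 - 3)*(-8))*485 = (2*(-8))*485 = -16*485 = -7760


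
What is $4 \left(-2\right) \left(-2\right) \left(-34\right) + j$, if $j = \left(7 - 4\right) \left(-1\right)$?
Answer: $-547$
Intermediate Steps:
$j = -3$ ($j = 3 \left(-1\right) = -3$)
$4 \left(-2\right) \left(-2\right) \left(-34\right) + j = 4 \left(-2\right) \left(-2\right) \left(-34\right) - 3 = \left(-8\right) \left(-2\right) \left(-34\right) - 3 = 16 \left(-34\right) - 3 = -544 - 3 = -547$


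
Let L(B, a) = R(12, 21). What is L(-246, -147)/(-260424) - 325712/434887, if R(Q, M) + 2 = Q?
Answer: -42413785379/56627506044 ≈ -0.74900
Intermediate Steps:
R(Q, M) = -2 + Q
L(B, a) = 10 (L(B, a) = -2 + 12 = 10)
L(-246, -147)/(-260424) - 325712/434887 = 10/(-260424) - 325712/434887 = 10*(-1/260424) - 325712*1/434887 = -5/130212 - 325712/434887 = -42413785379/56627506044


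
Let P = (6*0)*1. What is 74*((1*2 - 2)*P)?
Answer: 0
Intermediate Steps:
P = 0 (P = 0*1 = 0)
74*((1*2 - 2)*P) = 74*((1*2 - 2)*0) = 74*((2 - 2)*0) = 74*(0*0) = 74*0 = 0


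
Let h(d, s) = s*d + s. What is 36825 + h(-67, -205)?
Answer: 50355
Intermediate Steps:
h(d, s) = s + d*s (h(d, s) = d*s + s = s + d*s)
36825 + h(-67, -205) = 36825 - 205*(1 - 67) = 36825 - 205*(-66) = 36825 + 13530 = 50355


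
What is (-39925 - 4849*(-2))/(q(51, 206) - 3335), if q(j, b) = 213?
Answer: 30227/3122 ≈ 9.6819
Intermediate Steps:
(-39925 - 4849*(-2))/(q(51, 206) - 3335) = (-39925 - 4849*(-2))/(213 - 3335) = (-39925 + 9698)/(-3122) = -30227*(-1/3122) = 30227/3122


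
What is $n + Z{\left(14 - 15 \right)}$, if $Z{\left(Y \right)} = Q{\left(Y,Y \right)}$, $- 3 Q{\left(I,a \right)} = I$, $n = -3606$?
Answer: $- \frac{10817}{3} \approx -3605.7$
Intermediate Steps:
$Q{\left(I,a \right)} = - \frac{I}{3}$
$Z{\left(Y \right)} = - \frac{Y}{3}$
$n + Z{\left(14 - 15 \right)} = -3606 - \frac{14 - 15}{3} = -3606 - - \frac{1}{3} = -3606 + \frac{1}{3} = - \frac{10817}{3}$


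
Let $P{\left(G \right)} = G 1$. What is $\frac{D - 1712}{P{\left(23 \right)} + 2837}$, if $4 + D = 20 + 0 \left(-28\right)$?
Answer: $- \frac{424}{715} \approx -0.59301$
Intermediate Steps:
$D = 16$ ($D = -4 + \left(20 + 0 \left(-28\right)\right) = -4 + \left(20 + 0\right) = -4 + 20 = 16$)
$P{\left(G \right)} = G$
$\frac{D - 1712}{P{\left(23 \right)} + 2837} = \frac{16 - 1712}{23 + 2837} = - \frac{1696}{2860} = \left(-1696\right) \frac{1}{2860} = - \frac{424}{715}$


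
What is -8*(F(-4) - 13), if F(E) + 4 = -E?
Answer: 104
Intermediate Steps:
F(E) = -4 - E
-8*(F(-4) - 13) = -8*((-4 - 1*(-4)) - 13) = -8*((-4 + 4) - 13) = -8*(0 - 13) = -8*(-13) = 104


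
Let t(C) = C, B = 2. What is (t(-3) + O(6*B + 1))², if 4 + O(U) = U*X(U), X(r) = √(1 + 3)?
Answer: 361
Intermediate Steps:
X(r) = 2 (X(r) = √4 = 2)
O(U) = -4 + 2*U (O(U) = -4 + U*2 = -4 + 2*U)
(t(-3) + O(6*B + 1))² = (-3 + (-4 + 2*(6*2 + 1)))² = (-3 + (-4 + 2*(12 + 1)))² = (-3 + (-4 + 2*13))² = (-3 + (-4 + 26))² = (-3 + 22)² = 19² = 361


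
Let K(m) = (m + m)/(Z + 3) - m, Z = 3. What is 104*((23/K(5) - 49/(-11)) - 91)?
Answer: -534508/55 ≈ -9718.3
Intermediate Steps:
K(m) = -2*m/3 (K(m) = (m + m)/(3 + 3) - m = (2*m)/6 - m = (2*m)*(1/6) - m = m/3 - m = -2*m/3)
104*((23/K(5) - 49/(-11)) - 91) = 104*((23/((-2/3*5)) - 49/(-11)) - 91) = 104*((23/(-10/3) - 49*(-1/11)) - 91) = 104*((23*(-3/10) + 49/11) - 91) = 104*((-69/10 + 49/11) - 91) = 104*(-269/110 - 91) = 104*(-10279/110) = -534508/55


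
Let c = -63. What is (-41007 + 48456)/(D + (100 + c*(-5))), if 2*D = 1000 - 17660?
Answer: -7449/7915 ≈ -0.94112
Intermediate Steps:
D = -8330 (D = (1000 - 17660)/2 = (½)*(-16660) = -8330)
(-41007 + 48456)/(D + (100 + c*(-5))) = (-41007 + 48456)/(-8330 + (100 - 63*(-5))) = 7449/(-8330 + (100 + 315)) = 7449/(-8330 + 415) = 7449/(-7915) = 7449*(-1/7915) = -7449/7915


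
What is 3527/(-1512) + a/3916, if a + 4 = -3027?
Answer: -4598651/1480248 ≈ -3.1067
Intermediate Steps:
a = -3031 (a = -4 - 3027 = -3031)
3527/(-1512) + a/3916 = 3527/(-1512) - 3031/3916 = 3527*(-1/1512) - 3031*1/3916 = -3527/1512 - 3031/3916 = -4598651/1480248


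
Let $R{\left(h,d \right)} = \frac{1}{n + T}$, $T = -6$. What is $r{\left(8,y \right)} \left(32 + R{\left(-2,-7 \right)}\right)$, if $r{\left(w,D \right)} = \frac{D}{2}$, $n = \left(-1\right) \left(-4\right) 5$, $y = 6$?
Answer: $\frac{1347}{14} \approx 96.214$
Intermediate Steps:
$n = 20$ ($n = 4 \cdot 5 = 20$)
$r{\left(w,D \right)} = \frac{D}{2}$ ($r{\left(w,D \right)} = D \frac{1}{2} = \frac{D}{2}$)
$R{\left(h,d \right)} = \frac{1}{14}$ ($R{\left(h,d \right)} = \frac{1}{20 - 6} = \frac{1}{14}$)
$r{\left(8,y \right)} \left(32 + R{\left(-2,-7 \right)}\right) = \frac{1}{2} \cdot 6 \left(32 + \frac{1}{14}\right) = 3 \cdot \frac{449}{14} = \frac{1347}{14}$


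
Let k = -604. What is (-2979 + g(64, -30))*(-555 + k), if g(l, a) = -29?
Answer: 3486272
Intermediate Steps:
(-2979 + g(64, -30))*(-555 + k) = (-2979 - 29)*(-555 - 604) = -3008*(-1159) = 3486272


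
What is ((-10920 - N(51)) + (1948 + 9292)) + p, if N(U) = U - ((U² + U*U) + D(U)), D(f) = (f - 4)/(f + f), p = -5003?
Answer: 47783/102 ≈ 468.46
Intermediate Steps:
D(f) = (-4 + f)/(2*f) (D(f) = (-4 + f)/((2*f)) = (-4 + f)*(1/(2*f)) = (-4 + f)/(2*f))
N(U) = U - 2*U² - (-4 + U)/(2*U) (N(U) = U - ((U² + U*U) + (-4 + U)/(2*U)) = U - ((U² + U²) + (-4 + U)/(2*U)) = U - (2*U² + (-4 + U)/(2*U)) = U + (-2*U² - (-4 + U)/(2*U)) = U - 2*U² - (-4 + U)/(2*U))
((-10920 - N(51)) + (1948 + 9292)) + p = ((-10920 - (-½ + 51 - 2*51² + 2/51)) + (1948 + 9292)) - 5003 = ((-10920 - (-½ + 51 - 2*2601 + 2*(1/51))) + 11240) - 5003 = ((-10920 - (-½ + 51 - 5202 + 2/51)) + 11240) - 5003 = ((-10920 - 1*(-525449/102)) + 11240) - 5003 = ((-10920 + 525449/102) + 11240) - 5003 = (-588391/102 + 11240) - 5003 = 558089/102 - 5003 = 47783/102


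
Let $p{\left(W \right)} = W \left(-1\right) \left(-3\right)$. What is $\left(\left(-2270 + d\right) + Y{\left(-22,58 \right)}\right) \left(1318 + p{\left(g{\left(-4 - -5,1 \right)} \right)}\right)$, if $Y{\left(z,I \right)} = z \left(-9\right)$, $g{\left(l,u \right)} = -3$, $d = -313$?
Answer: $-3121965$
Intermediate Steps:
$p{\left(W \right)} = 3 W$ ($p{\left(W \right)} = - W \left(-3\right) = 3 W$)
$Y{\left(z,I \right)} = - 9 z$
$\left(\left(-2270 + d\right) + Y{\left(-22,58 \right)}\right) \left(1318 + p{\left(g{\left(-4 - -5,1 \right)} \right)}\right) = \left(\left(-2270 - 313\right) - -198\right) \left(1318 + 3 \left(-3\right)\right) = \left(-2583 + 198\right) \left(1318 - 9\right) = \left(-2385\right) 1309 = -3121965$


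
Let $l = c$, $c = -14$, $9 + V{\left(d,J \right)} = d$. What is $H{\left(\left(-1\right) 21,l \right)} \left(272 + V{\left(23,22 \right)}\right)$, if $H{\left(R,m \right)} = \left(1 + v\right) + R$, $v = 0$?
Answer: $-5720$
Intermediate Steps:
$V{\left(d,J \right)} = -9 + d$
$l = -14$
$H{\left(R,m \right)} = 1 + R$ ($H{\left(R,m \right)} = \left(1 + 0\right) + R = 1 + R$)
$H{\left(\left(-1\right) 21,l \right)} \left(272 + V{\left(23,22 \right)}\right) = \left(1 - 21\right) \left(272 + \left(-9 + 23\right)\right) = \left(1 - 21\right) \left(272 + 14\right) = \left(-20\right) 286 = -5720$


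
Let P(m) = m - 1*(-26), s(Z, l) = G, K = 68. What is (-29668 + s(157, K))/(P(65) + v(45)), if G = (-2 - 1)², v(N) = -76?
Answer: -29659/15 ≈ -1977.3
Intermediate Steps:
G = 9 (G = (-3)² = 9)
s(Z, l) = 9
P(m) = 26 + m (P(m) = m + 26 = 26 + m)
(-29668 + s(157, K))/(P(65) + v(45)) = (-29668 + 9)/((26 + 65) - 76) = -29659/(91 - 76) = -29659/15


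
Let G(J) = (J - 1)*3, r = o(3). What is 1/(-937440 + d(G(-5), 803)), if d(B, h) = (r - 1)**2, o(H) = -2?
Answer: -1/937431 ≈ -1.0667e-6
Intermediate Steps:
r = -2
G(J) = -3 + 3*J (G(J) = (-1 + J)*3 = -3 + 3*J)
d(B, h) = 9 (d(B, h) = (-2 - 1)**2 = (-3)**2 = 9)
1/(-937440 + d(G(-5), 803)) = 1/(-937440 + 9) = 1/(-937431) = -1/937431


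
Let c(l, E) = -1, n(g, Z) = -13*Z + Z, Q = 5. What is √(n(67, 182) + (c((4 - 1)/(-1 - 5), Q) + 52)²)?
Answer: √417 ≈ 20.421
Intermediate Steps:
n(g, Z) = -12*Z
√(n(67, 182) + (c((4 - 1)/(-1 - 5), Q) + 52)²) = √(-12*182 + (-1 + 52)²) = √(-2184 + 51²) = √(-2184 + 2601) = √417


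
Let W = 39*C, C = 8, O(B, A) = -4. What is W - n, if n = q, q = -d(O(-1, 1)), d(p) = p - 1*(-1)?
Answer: 309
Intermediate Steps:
d(p) = 1 + p (d(p) = p + 1 = 1 + p)
W = 312 (W = 39*8 = 312)
q = 3 (q = -(1 - 4) = -1*(-3) = 3)
n = 3
W - n = 312 - 1*3 = 312 - 3 = 309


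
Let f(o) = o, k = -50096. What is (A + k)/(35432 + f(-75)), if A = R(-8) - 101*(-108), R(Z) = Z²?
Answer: -39124/35357 ≈ -1.1065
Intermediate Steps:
A = 10972 (A = (-8)² - 101*(-108) = 64 + 10908 = 10972)
(A + k)/(35432 + f(-75)) = (10972 - 50096)/(35432 - 75) = -39124/35357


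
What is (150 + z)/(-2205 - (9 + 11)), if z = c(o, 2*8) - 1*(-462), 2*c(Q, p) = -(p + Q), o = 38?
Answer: -117/445 ≈ -0.26292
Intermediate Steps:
c(Q, p) = -Q/2 - p/2 (c(Q, p) = (-(p + Q))/2 = (-(Q + p))/2 = (-Q - p)/2 = -Q/2 - p/2)
z = 435 (z = (-½*38 - 8) - 1*(-462) = (-19 - ½*16) + 462 = (-19 - 8) + 462 = -27 + 462 = 435)
(150 + z)/(-2205 - (9 + 11)) = (150 + 435)/(-2205 - (9 + 11)) = 585/(-2205 - 1*20) = 585/(-2205 - 20) = 585/(-2225) = 585*(-1/2225) = -117/445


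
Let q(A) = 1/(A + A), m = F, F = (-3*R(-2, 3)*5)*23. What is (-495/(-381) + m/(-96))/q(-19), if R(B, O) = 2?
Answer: -327655/1016 ≈ -322.50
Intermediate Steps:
F = -690 (F = (-3*2*5)*23 = -6*5*23 = -30*23 = -690)
m = -690
q(A) = 1/(2*A)
(-495/(-381) + m/(-96))/q(-19) = (-495/(-381) - 690/(-96))/(((½)/(-19))) = (-495*(-1/381) - 690*(-1/96))/(((½)*(-1/19))) = (165/127 + 115/16)/(-1/38) = (17245/2032)*(-38) = -327655/1016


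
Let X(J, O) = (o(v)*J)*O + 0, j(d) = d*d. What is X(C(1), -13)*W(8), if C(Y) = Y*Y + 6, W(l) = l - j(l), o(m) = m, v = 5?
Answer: 25480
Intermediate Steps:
j(d) = d**2
W(l) = l - l**2
C(Y) = 6 + Y**2 (C(Y) = Y**2 + 6 = 6 + Y**2)
X(J, O) = 5*J*O (X(J, O) = (5*J)*O + 0 = 5*J*O + 0 = 5*J*O)
X(C(1), -13)*W(8) = (5*(6 + 1**2)*(-13))*(8*(1 - 1*8)) = (5*(6 + 1)*(-13))*(8*(1 - 8)) = (5*7*(-13))*(8*(-7)) = -455*(-56) = 25480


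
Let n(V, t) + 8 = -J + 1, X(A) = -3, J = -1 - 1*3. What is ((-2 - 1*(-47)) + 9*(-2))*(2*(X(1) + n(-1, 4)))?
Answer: -324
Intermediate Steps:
J = -4 (J = -1 - 3 = -4)
n(V, t) = -3 (n(V, t) = -8 + (-1*(-4) + 1) = -8 + (4 + 1) = -8 + 5 = -3)
((-2 - 1*(-47)) + 9*(-2))*(2*(X(1) + n(-1, 4))) = ((-2 - 1*(-47)) + 9*(-2))*(2*(-3 - 3)) = ((-2 + 47) - 18)*(2*(-6)) = (45 - 18)*(-12) = 27*(-12) = -324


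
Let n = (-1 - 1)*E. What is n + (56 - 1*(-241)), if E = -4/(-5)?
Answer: 1477/5 ≈ 295.40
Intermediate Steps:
E = 4/5 (E = -4*(-1/5) = 4/5 ≈ 0.80000)
n = -8/5 (n = (-1 - 1)*(4/5) = -2*4/5 = -8/5 ≈ -1.6000)
n + (56 - 1*(-241)) = -8/5 + (56 - 1*(-241)) = -8/5 + (56 + 241) = -8/5 + 297 = 1477/5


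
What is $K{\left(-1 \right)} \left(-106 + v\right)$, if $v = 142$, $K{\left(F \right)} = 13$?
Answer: $468$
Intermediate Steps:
$K{\left(-1 \right)} \left(-106 + v\right) = 13 \left(-106 + 142\right) = 13 \cdot 36 = 468$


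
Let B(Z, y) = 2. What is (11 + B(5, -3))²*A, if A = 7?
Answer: 1183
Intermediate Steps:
(11 + B(5, -3))²*A = (11 + 2)²*7 = 13²*7 = 169*7 = 1183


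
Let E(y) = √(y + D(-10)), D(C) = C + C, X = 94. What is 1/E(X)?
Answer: √74/74 ≈ 0.11625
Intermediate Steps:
D(C) = 2*C
E(y) = √(-20 + y) (E(y) = √(y + 2*(-10)) = √(y - 20) = √(-20 + y))
1/E(X) = 1/(√(-20 + 94)) = 1/(√74) = √74/74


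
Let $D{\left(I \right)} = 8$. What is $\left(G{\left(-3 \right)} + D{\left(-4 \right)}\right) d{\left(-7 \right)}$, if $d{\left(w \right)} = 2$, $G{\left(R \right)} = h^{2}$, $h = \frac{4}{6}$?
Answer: $\frac{152}{9} \approx 16.889$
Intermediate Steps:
$h = \frac{2}{3}$ ($h = 4 \cdot \frac{1}{6} = \frac{2}{3} \approx 0.66667$)
$G{\left(R \right)} = \frac{4}{9}$ ($G{\left(R \right)} = \left(\frac{2}{3}\right)^{2} = \frac{4}{9}$)
$\left(G{\left(-3 \right)} + D{\left(-4 \right)}\right) d{\left(-7 \right)} = \left(\frac{4}{9} + 8\right) 2 = \frac{76}{9} \cdot 2 = \frac{152}{9}$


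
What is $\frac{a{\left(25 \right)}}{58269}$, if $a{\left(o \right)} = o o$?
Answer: $\frac{625}{58269} \approx 0.010726$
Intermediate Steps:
$a{\left(o \right)} = o^{2}$
$\frac{a{\left(25 \right)}}{58269} = \frac{25^{2}}{58269} = 625 \cdot \frac{1}{58269} = \frac{625}{58269}$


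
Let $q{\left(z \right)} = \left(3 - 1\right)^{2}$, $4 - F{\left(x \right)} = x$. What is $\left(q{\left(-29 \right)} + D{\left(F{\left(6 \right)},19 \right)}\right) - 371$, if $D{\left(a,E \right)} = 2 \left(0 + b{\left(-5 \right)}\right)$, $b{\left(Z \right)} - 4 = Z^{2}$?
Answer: $-309$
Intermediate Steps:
$F{\left(x \right)} = 4 - x$
$b{\left(Z \right)} = 4 + Z^{2}$
$D{\left(a,E \right)} = 58$ ($D{\left(a,E \right)} = 2 \left(0 + \left(4 + \left(-5\right)^{2}\right)\right) = 2 \left(0 + \left(4 + 25\right)\right) = 2 \left(0 + 29\right) = 2 \cdot 29 = 58$)
$q{\left(z \right)} = 4$ ($q{\left(z \right)} = 2^{2} = 4$)
$\left(q{\left(-29 \right)} + D{\left(F{\left(6 \right)},19 \right)}\right) - 371 = \left(4 + 58\right) - 371 = 62 - 371 = -309$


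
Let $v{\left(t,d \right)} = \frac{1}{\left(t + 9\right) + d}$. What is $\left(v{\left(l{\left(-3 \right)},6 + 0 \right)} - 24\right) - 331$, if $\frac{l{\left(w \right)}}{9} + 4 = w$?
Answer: $- \frac{17041}{48} \approx -355.02$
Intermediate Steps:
$l{\left(w \right)} = -36 + 9 w$
$v{\left(t,d \right)} = \frac{1}{9 + d + t}$ ($v{\left(t,d \right)} = \frac{1}{\left(9 + t\right) + d} = \frac{1}{9 + d + t}$)
$\left(v{\left(l{\left(-3 \right)},6 + 0 \right)} - 24\right) - 331 = \left(\frac{1}{9 + \left(6 + 0\right) + \left(-36 + 9 \left(-3\right)\right)} - 24\right) - 331 = \left(\frac{1}{9 + 6 - 63} - 24\right) - 331 = \left(\frac{1}{-48} - 24\right) - 331 = \left(- \frac{1}{48} - 24\right) - 331 = - \frac{1153}{48} - 331 = - \frac{17041}{48}$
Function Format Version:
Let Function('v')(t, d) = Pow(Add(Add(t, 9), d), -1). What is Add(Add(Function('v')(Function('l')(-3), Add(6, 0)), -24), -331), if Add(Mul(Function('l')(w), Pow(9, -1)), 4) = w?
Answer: Rational(-17041, 48) ≈ -355.02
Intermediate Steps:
Function('l')(w) = Add(-36, Mul(9, w))
Function('v')(t, d) = Pow(Add(9, d, t), -1) (Function('v')(t, d) = Pow(Add(Add(9, t), d), -1) = Pow(Add(9, d, t), -1))
Add(Add(Function('v')(Function('l')(-3), Add(6, 0)), -24), -331) = Add(Add(Pow(Add(9, Add(6, 0), Add(-36, Mul(9, -3))), -1), -24), -331) = Add(Add(Pow(Add(9, 6, Add(-36, -27)), -1), -24), -331) = Add(Add(Pow(Add(9, 6, -63), -1), -24), -331) = Add(Add(Pow(-48, -1), -24), -331) = Add(Add(Rational(-1, 48), -24), -331) = Add(Rational(-1153, 48), -331) = Rational(-17041, 48)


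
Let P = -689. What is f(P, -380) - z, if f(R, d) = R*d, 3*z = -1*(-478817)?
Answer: 306643/3 ≈ 1.0221e+5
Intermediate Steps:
z = 478817/3 (z = (-1*(-478817))/3 = (1/3)*478817 = 478817/3 ≈ 1.5961e+5)
f(P, -380) - z = -689*(-380) - 1*478817/3 = 261820 - 478817/3 = 306643/3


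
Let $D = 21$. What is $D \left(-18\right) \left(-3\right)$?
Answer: $1134$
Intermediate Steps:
$D \left(-18\right) \left(-3\right) = 21 \left(-18\right) \left(-3\right) = \left(-378\right) \left(-3\right) = 1134$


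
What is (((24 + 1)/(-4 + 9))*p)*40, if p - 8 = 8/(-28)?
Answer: 10800/7 ≈ 1542.9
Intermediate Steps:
p = 54/7 (p = 8 + 8/(-28) = 8 + 8*(-1/28) = 8 - 2/7 = 54/7 ≈ 7.7143)
(((24 + 1)/(-4 + 9))*p)*40 = (((24 + 1)/(-4 + 9))*(54/7))*40 = ((25/5)*(54/7))*40 = ((25*(⅕))*(54/7))*40 = (5*(54/7))*40 = (270/7)*40 = 10800/7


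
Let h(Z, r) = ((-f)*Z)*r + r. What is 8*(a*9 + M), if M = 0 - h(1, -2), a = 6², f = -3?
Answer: 2656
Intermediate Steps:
h(Z, r) = r + 3*Z*r (h(Z, r) = ((-1*(-3))*Z)*r + r = (3*Z)*r + r = 3*Z*r + r = r + 3*Z*r)
a = 36
M = 8 (M = 0 - (-2)*(1 + 3*1) = 0 - (-2)*(1 + 3) = 0 - (-2)*4 = 0 - 1*(-8) = 0 + 8 = 8)
8*(a*9 + M) = 8*(36*9 + 8) = 8*(324 + 8) = 8*332 = 2656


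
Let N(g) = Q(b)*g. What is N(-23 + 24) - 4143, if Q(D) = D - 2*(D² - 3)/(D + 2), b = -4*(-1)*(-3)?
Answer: -20634/5 ≈ -4126.8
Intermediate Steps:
b = -12 (b = 4*(-3) = -12)
Q(D) = D - 2*(-3 + D²)/(2 + D)
N(g) = 81*g/5 (N(g) = ((6 - 1*(-12)² + 2*(-12))/(2 - 12))*g = ((6 - 1*144 - 24)/(-10))*g = (-(6 - 144 - 24)/10)*g = (-⅒*(-162))*g = 81*g/5)
N(-23 + 24) - 4143 = 81*(-23 + 24)/5 - 4143 = (81/5)*1 - 4143 = 81/5 - 4143 = -20634/5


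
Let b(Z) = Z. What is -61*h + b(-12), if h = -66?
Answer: 4014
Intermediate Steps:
-61*h + b(-12) = -61*(-66) - 12 = 4026 - 12 = 4014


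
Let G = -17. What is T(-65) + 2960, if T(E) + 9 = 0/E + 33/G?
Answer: 50134/17 ≈ 2949.1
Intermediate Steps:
T(E) = -186/17 (T(E) = -9 + (0/E + 33/(-17)) = -9 + (0 + 33*(-1/17)) = -9 + (0 - 33/17) = -9 - 33/17 = -186/17)
T(-65) + 2960 = -186/17 + 2960 = 50134/17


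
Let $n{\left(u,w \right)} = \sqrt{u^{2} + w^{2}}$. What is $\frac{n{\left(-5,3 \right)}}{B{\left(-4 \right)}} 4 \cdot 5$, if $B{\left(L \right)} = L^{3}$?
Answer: $- \frac{5 \sqrt{34}}{16} \approx -1.8222$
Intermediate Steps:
$\frac{n{\left(-5,3 \right)}}{B{\left(-4 \right)}} 4 \cdot 5 = \frac{\sqrt{\left(-5\right)^{2} + 3^{2}}}{\left(-4\right)^{3}} \cdot 4 \cdot 5 = \frac{\sqrt{25 + 9}}{-64} \cdot 20 = - \frac{\sqrt{34}}{64} \cdot 20 = - \frac{5 \sqrt{34}}{16}$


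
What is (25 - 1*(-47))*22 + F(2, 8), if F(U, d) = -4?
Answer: 1580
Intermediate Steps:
(25 - 1*(-47))*22 + F(2, 8) = (25 - 1*(-47))*22 - 4 = (25 + 47)*22 - 4 = 72*22 - 4 = 1584 - 4 = 1580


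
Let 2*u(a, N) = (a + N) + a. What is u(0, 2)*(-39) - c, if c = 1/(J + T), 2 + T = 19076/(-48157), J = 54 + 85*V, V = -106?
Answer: -16824921641/431409482 ≈ -39.000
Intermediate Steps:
u(a, N) = a + N/2 (u(a, N) = ((a + N) + a)/2 = ((N + a) + a)/2 = (N + 2*a)/2 = a + N/2)
J = -8956 (J = 54 + 85*(-106) = 54 - 9010 = -8956)
T = -115390/48157 (T = -2 + 19076/(-48157) = -2 + 19076*(-1/48157) = -2 - 19076/48157 = -115390/48157 ≈ -2.3961)
c = -48157/431409482 (c = 1/(-8956 - 115390/48157) = 1/(-431409482/48157) = -48157/431409482 ≈ -0.00011163)
u(0, 2)*(-39) - c = (0 + (½)*2)*(-39) - 1*(-48157/431409482) = (0 + 1)*(-39) + 48157/431409482 = 1*(-39) + 48157/431409482 = -39 + 48157/431409482 = -16824921641/431409482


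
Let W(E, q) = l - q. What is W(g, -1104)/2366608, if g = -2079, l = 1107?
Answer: 2211/2366608 ≈ 0.00093425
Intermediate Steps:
W(E, q) = 1107 - q
W(g, -1104)/2366608 = (1107 - 1*(-1104))/2366608 = (1107 + 1104)*(1/2366608) = 2211*(1/2366608) = 2211/2366608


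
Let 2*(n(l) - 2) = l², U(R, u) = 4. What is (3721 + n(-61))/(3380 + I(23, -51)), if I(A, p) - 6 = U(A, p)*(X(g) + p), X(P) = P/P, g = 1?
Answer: 11167/6372 ≈ 1.7525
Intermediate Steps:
X(P) = 1
I(A, p) = 10 + 4*p (I(A, p) = 6 + 4*(1 + p) = 6 + (4 + 4*p) = 10 + 4*p)
n(l) = 2 + l²/2
(3721 + n(-61))/(3380 + I(23, -51)) = (3721 + (2 + (½)*(-61)²))/(3380 + (10 + 4*(-51))) = (3721 + (2 + (½)*3721))/(3380 + (10 - 204)) = (3721 + (2 + 3721/2))/(3380 - 194) = (3721 + 3725/2)/3186 = (11167/2)*(1/3186) = 11167/6372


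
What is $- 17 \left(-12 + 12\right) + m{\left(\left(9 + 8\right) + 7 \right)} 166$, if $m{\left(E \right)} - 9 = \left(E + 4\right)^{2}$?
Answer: $131638$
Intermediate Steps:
$m{\left(E \right)} = 9 + \left(4 + E\right)^{2}$ ($m{\left(E \right)} = 9 + \left(E + 4\right)^{2} = 9 + \left(4 + E\right)^{2}$)
$- 17 \left(-12 + 12\right) + m{\left(\left(9 + 8\right) + 7 \right)} 166 = - 17 \left(-12 + 12\right) + \left(9 + \left(4 + \left(\left(9 + 8\right) + 7\right)\right)^{2}\right) 166 = \left(-17\right) 0 + \left(9 + \left(4 + \left(17 + 7\right)\right)^{2}\right) 166 = 0 + \left(9 + \left(4 + 24\right)^{2}\right) 166 = 0 + \left(9 + 28^{2}\right) 166 = 0 + \left(9 + 784\right) 166 = 0 + 793 \cdot 166 = 0 + 131638 = 131638$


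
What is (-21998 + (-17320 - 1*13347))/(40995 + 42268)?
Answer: -52665/83263 ≈ -0.63251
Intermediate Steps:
(-21998 + (-17320 - 1*13347))/(40995 + 42268) = (-21998 + (-17320 - 13347))/83263 = (-21998 - 30667)*(1/83263) = -52665*1/83263 = -52665/83263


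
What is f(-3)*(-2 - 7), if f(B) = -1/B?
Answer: -3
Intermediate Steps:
f(-3)*(-2 - 7) = (-1/(-3))*(-2 - 7) = -1*(-⅓)*(-9) = (⅓)*(-9) = -3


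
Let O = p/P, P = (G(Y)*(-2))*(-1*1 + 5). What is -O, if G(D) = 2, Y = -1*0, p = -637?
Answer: -637/16 ≈ -39.813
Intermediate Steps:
Y = 0
P = -16 (P = (2*(-2))*(-1*1 + 5) = -4*(-1 + 5) = -4*4 = -16)
O = 637/16 (O = -637/(-16) = -637*(-1/16) = 637/16 ≈ 39.813)
-O = -1*637/16 = -637/16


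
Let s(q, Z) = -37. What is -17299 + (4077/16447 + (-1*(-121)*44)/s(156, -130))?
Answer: -10614529140/608539 ≈ -17443.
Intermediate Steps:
-17299 + (4077/16447 + (-1*(-121)*44)/s(156, -130)) = -17299 + (4077/16447 + (-1*(-121)*44)/(-37)) = -17299 + (4077*(1/16447) + (121*44)*(-1/37)) = -17299 + (4077/16447 + 5324*(-1/37)) = -17299 + (4077/16447 - 5324/37) = -17299 - 87412979/608539 = -10614529140/608539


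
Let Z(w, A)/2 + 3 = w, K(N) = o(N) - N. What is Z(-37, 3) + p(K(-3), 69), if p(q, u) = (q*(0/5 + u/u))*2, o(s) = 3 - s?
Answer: -62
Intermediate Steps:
K(N) = 3 - 2*N (K(N) = (3 - N) - N = 3 - 2*N)
Z(w, A) = -6 + 2*w
p(q, u) = 2*q (p(q, u) = (q*(0*(⅕) + 1))*2 = (q*(0 + 1))*2 = (q*1)*2 = q*2 = 2*q)
Z(-37, 3) + p(K(-3), 69) = (-6 + 2*(-37)) + 2*(3 - 2*(-3)) = (-6 - 74) + 2*(3 + 6) = -80 + 2*9 = -80 + 18 = -62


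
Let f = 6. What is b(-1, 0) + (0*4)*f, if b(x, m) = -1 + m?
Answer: -1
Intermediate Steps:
b(-1, 0) + (0*4)*f = (-1 + 0) + (0*4)*6 = -1 + 0*6 = -1 + 0 = -1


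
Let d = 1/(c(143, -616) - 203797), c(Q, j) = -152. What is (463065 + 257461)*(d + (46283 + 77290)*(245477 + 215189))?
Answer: 8365289727485149559006/203949 ≈ 4.1017e+16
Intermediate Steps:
d = -1/203949 (d = 1/(-152 - 203797) = 1/(-203949) = -1/203949 ≈ -4.9032e-6)
(463065 + 257461)*(d + (46283 + 77290)*(245477 + 215189)) = (463065 + 257461)*(-1/203949 + (46283 + 77290)*(245477 + 215189)) = 720526*(-1/203949 + 123573*460666) = 720526*(-1/203949 + 56925879618) = 720526*(11609976222211481/203949) = 8365289727485149559006/203949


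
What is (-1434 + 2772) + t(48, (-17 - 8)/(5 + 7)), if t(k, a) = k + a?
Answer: 16607/12 ≈ 1383.9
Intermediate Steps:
t(k, a) = a + k
(-1434 + 2772) + t(48, (-17 - 8)/(5 + 7)) = (-1434 + 2772) + ((-17 - 8)/(5 + 7) + 48) = 1338 + (-25/12 + 48) = 1338 + 551/12 = 16607/12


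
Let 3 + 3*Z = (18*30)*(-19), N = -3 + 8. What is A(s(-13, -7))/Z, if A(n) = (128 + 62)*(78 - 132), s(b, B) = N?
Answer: 10260/3421 ≈ 2.9991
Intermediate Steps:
N = 5
s(b, B) = 5
A(n) = -10260 (A(n) = 190*(-54) = -10260)
Z = -3421 (Z = -1 + ((18*30)*(-19))/3 = -1 + (540*(-19))/3 = -1 + (⅓)*(-10260) = -1 - 3420 = -3421)
A(s(-13, -7))/Z = -10260/(-3421) = -10260*(-1/3421) = 10260/3421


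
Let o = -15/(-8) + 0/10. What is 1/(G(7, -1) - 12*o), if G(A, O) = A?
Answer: -2/31 ≈ -0.064516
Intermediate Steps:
o = 15/8 (o = -15*(-1/8) + 0*(1/10) = 15/8 + 0 = 15/8 ≈ 1.8750)
1/(G(7, -1) - 12*o) = 1/(7 - 12*15/8) = 1/(7 - 45/2) = 1/(-31/2) = -2/31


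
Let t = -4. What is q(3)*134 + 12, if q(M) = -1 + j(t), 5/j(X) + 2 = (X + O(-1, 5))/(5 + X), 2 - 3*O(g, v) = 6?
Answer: -2347/11 ≈ -213.36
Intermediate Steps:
O(g, v) = -4/3 (O(g, v) = ⅔ - ⅓*6 = ⅔ - 2 = -4/3)
j(X) = 5/(-2 + (-4/3 + X)/(5 + X)) (j(X) = 5/(-2 + (X - 4/3)/(5 + X)) = 5/(-2 + (-4/3 + X)/(5 + X)))
q(M) = -37/22 (q(M) = -1 + 15*(-5 - 1*(-4))/(34 + 3*(-4)) = -1 + 15*(-5 + 4)/(34 - 12) = -1 + 15*(-1)/22 = -1 + 15*(1/22)*(-1) = -1 - 15/22 = -37/22)
q(3)*134 + 12 = -37/22*134 + 12 = -2479/11 + 12 = -2347/11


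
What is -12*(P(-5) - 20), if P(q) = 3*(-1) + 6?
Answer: 204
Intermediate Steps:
P(q) = 3 (P(q) = -3 + 6 = 3)
-12*(P(-5) - 20) = -12*(3 - 20) = -12*(-17) = 204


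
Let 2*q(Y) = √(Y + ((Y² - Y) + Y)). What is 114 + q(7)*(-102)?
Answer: 114 - 102*√14 ≈ -267.65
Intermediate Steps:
q(Y) = √(Y + Y²)/2 (q(Y) = √(Y + ((Y² - Y) + Y))/2 = √(Y + Y²)/2)
114 + q(7)*(-102) = 114 + (√(7*(1 + 7))/2)*(-102) = 114 + (√(7*8)/2)*(-102) = 114 + (√56/2)*(-102) = 114 + ((2*√14)/2)*(-102) = 114 + √14*(-102) = 114 - 102*√14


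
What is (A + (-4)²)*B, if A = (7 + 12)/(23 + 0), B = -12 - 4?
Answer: -6192/23 ≈ -269.22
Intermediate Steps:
B = -16
A = 19/23 ≈ 0.82609
(A + (-4)²)*B = (19/23 + (-4)²)*(-16) = (19/23 + 16)*(-16) = (387/23)*(-16) = -6192/23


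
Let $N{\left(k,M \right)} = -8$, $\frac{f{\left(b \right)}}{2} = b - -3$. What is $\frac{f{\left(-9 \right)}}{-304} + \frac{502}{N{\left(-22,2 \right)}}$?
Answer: $- \frac{2383}{38} \approx -62.711$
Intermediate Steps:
$f{\left(b \right)} = 6 + 2 b$ ($f{\left(b \right)} = 2 \left(b - -3\right) = 2 \left(b + 3\right) = 2 \left(3 + b\right) = 6 + 2 b$)
$\frac{f{\left(-9 \right)}}{-304} + \frac{502}{N{\left(-22,2 \right)}} = \frac{6 + 2 \left(-9\right)}{-304} + \frac{502}{-8} = \left(6 - 18\right) \left(- \frac{1}{304}\right) + 502 \left(- \frac{1}{8}\right) = \left(-12\right) \left(- \frac{1}{304}\right) - \frac{251}{4} = \frac{3}{76} - \frac{251}{4} = - \frac{2383}{38}$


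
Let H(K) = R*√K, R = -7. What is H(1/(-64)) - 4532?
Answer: -4532 - 7*I/8 ≈ -4532.0 - 0.875*I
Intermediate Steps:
H(K) = -7*√K
H(1/(-64)) - 4532 = -7*I/8 - 4532 = -4532 - 7*I/8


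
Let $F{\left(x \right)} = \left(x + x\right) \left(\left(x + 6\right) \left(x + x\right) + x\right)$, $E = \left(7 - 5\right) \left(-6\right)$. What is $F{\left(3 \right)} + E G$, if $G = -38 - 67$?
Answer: $1602$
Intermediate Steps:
$E = -12$ ($E = 2 \left(-6\right) = -12$)
$G = -105$
$F{\left(x \right)} = 2 x \left(x + 2 x \left(6 + x\right)\right)$ ($F{\left(x \right)} = 2 x \left(\left(6 + x\right) 2 x + x\right) = 2 x \left(2 x \left(6 + x\right) + x\right) = 2 x \left(x + 2 x \left(6 + x\right)\right)$)
$F{\left(3 \right)} + E G = 3^{2} \left(26 + 4 \cdot 3\right) - -1260 = 9 \left(26 + 12\right) + 1260 = 9 \cdot 38 + 1260 = 342 + 1260 = 1602$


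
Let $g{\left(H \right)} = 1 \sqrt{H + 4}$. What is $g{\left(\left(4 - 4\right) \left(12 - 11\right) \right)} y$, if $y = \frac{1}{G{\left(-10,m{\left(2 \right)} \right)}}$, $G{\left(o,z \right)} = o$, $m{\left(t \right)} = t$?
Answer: $- \frac{1}{5} \approx -0.2$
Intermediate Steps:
$y = - \frac{1}{10}$ ($y = \frac{1}{-10} = - \frac{1}{10} \approx -0.1$)
$g{\left(H \right)} = \sqrt{4 + H}$ ($g{\left(H \right)} = 1 \sqrt{4 + H} = \sqrt{4 + H}$)
$g{\left(\left(4 - 4\right) \left(12 - 11\right) \right)} y = \sqrt{4 + \left(4 - 4\right) \left(12 - 11\right)} \left(- \frac{1}{10}\right) = \sqrt{4 + 0 \cdot 1} \left(- \frac{1}{10}\right) = \sqrt{4 + 0} \left(- \frac{1}{10}\right) = \sqrt{4} \left(- \frac{1}{10}\right) = 2 \left(- \frac{1}{10}\right) = - \frac{1}{5}$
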